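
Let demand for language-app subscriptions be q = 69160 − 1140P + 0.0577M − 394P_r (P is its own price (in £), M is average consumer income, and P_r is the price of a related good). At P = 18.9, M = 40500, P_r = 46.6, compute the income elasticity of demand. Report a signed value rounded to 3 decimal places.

0.074

At the given values, q = 69160 − 1140(18.9) + 0.0577(40500) − 394(46.6) = 31590.45.
∂q/∂M = 0.0577.
E = (0.0577) × (40500/31590.45) = 0.07397…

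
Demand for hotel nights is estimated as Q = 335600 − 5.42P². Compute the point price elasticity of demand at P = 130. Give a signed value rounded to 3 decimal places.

-0.751

dQ/dP = −2·5.42·P = -1409.2. At P = 130, Q = 244002.
Ed = (dQ/dP)·(P/Q) = (-1409.2) × (130/244002) = -0.75079…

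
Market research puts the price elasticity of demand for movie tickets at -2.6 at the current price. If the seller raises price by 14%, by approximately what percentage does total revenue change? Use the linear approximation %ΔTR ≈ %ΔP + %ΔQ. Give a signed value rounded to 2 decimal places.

-22.40%

%ΔQ ≈ Ed × %ΔP = (-2.6) × (+14%) = -36.4000%
%ΔTR ≈ %ΔP + %ΔQ = (+14%) + (-36.4000%) = -22.4000%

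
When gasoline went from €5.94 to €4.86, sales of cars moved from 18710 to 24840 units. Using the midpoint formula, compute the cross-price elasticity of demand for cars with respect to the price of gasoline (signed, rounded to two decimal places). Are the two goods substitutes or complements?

-1.41; complements

%ΔQ_{cars} = (24840 − 18710)/avg = 6130/21775 = 0.281515…
%ΔP_{gasoline} = (4.86 − 5.94)/avg = -1.08/5.4 = -0.2
E_cross = (6130/21775) / (-1.08/5.4) = -1.4075…
E_cross < 0 ⇒ the goods are complements.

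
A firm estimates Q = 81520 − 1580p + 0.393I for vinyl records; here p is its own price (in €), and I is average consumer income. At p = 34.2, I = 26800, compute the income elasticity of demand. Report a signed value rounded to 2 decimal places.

At the given values, Q = 81520 − 1580(34.2) + 0.393(26800) = 38016.4.
∂Q/∂I = 0.393.
E = (0.393) × (26800/38016.4) = 0.2770…

0.28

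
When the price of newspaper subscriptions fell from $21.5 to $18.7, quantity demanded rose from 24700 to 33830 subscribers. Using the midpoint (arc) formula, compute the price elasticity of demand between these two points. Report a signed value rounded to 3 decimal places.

%ΔQ = (33830 − 24700) / [(24700 + 33830)/2] = 9130/29265 = 0.311976…
%ΔP = (18.7 − 21.5) / [(21.5 + 18.7)/2] = -2.8/20.1 = -0.139303…
Arc Ed = %ΔQ / %ΔP = (9130/29265) / (-2.8/20.1) = -2.23954…

-2.240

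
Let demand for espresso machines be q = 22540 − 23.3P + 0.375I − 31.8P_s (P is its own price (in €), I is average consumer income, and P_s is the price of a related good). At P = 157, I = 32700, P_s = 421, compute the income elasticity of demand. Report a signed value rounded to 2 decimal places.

At the given values, q = 22540 − 23.3(157) + 0.375(32700) − 31.8(421) = 17756.6.
∂q/∂I = 0.375.
E = (0.375) × (32700/17756.6) = 0.6905…

0.69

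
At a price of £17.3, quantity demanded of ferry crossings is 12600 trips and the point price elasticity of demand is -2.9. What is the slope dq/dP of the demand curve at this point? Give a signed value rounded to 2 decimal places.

Ed = (dq/dP)·(P/q) ⇒ dq/dP = Ed·q/P = (-2.9)·12600/17.3 = -2112.1387…

-2112.14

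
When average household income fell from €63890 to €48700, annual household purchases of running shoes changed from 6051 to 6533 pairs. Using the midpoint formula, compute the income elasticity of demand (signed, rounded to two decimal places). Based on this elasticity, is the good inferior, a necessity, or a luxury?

%ΔQ = (6533 − 6051)/[( 6051 + 6533)/2] = 482/6292 = 0.076605…
%ΔIncome = (48700 − 63890)/[( 63890 + 48700)/2] = -15190/56295 = -0.269828…
E_income = (482/6292) / (-15190/56295) = -0.2839…
E_income < 0 ⇒ inferior good.

-0.28; inferior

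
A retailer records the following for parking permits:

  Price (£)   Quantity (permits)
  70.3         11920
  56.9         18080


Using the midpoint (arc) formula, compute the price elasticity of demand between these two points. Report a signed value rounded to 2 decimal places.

%ΔQ = (18080 − 11920) / [(11920 + 18080)/2] = 6160/15000 = 0.410666…
%ΔP = (56.9 − 70.3) / [(70.3 + 56.9)/2] = -13.4/63.6 = -0.210691…
Arc Ed = %ΔQ / %ΔP = (6160/15000) / (-13.4/63.6) = -1.9491…

-1.95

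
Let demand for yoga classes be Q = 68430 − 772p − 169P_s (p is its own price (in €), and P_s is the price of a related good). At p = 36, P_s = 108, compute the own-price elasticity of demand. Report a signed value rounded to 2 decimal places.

At the given values, Q = 68430 − 772(36) − 169(108) = 22386.
∂Q/∂p = −772.
E = (-772) × (36/22386) = -1.2414…

-1.24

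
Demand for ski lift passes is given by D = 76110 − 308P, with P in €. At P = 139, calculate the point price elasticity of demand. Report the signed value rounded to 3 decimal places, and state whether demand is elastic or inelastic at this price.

dD/dP = −308. At P = 139, D = 76110 − 308(139) = 33298.
Ed = (dD/dP)·(P/D) = −308 × (139/33298) = -1.28572…
|Ed| = 1.286 > 1, so demand is elastic.

-1.286; elastic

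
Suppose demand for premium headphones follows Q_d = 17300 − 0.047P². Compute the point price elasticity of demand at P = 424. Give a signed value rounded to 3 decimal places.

-1.909

dQ_d/dP = −2·0.047·P = -39.856. At P = 424, Q_d = 8850.528.
Ed = (dQ_d/dP)·(P/Q_d) = (-39.856) × (424/8850.528) = -1.90937…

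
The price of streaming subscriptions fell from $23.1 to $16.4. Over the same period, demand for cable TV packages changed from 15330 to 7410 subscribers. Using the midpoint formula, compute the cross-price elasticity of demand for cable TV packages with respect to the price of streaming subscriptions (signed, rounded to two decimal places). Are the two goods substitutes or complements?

2.05; substitutes

%ΔQ_{cable TV packages} = (7410 − 15330)/avg = -7920/11370 = -0.696569…
%ΔP_{streaming subscriptions} = (16.4 − 23.1)/avg = -6.7/19.75 = -0.339240…
E_cross = (-7920/11370) / (-6.7/19.75) = 2.0533…
E_cross > 0 ⇒ the goods are substitutes.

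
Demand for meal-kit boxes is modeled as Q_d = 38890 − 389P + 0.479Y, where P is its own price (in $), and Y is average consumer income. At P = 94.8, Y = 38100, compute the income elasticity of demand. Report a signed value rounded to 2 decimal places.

0.90

At the given values, Q_d = 38890 − 389(94.8) + 0.479(38100) = 20262.7.
∂Q_d/∂Y = 0.479.
E = (0.479) × (38100/20262.7) = 0.9006…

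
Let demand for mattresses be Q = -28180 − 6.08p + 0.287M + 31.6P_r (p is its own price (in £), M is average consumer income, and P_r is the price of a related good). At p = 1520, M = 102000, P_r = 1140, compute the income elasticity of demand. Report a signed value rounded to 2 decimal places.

1.05

At the given values, Q = -28180 − 6.08(1520) + 0.287(102000) + 31.6(1140) = 27876.4.
∂Q/∂M = 0.287.
E = (0.287) × (102000/27876.4) = 1.0501…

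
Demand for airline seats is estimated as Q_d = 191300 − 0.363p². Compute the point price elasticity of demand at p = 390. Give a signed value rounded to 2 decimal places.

dQ_d/dp = −2·0.363·p = -283.14. At p = 390, Q_d = 136087.7.
Ed = (dQ_d/dp)·(p/Q_d) = (-283.14) × (390/136087.7) = -0.8114…

-0.81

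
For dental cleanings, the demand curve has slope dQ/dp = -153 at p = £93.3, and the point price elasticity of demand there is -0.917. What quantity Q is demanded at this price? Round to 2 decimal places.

Ed = (dQ/dp)·(p/Q) ⇒ Q = (dQ/dp)·p/Ed = (-153)·93.3/(-0.917) = 15566.9574…

15566.96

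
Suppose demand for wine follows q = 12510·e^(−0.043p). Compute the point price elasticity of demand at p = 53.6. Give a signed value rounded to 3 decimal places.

-2.305

dq/dp = −0.043·q = -53.674. At p = 53.6, q = 1248.23.
Ed = (dq/dp)·(p/q) = (-53.674) × (53.6/1248.23) = -2.3048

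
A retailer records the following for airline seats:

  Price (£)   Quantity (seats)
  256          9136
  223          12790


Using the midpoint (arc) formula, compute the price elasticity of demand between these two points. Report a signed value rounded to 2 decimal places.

-2.42

%ΔQ = (12790 − 9136) / [(9136 + 12790)/2] = 3654/10963 = 0.333302…
%ΔP = (223 − 256) / [(256 + 223)/2] = -33/239.5 = -0.137787…
Arc Ed = %ΔQ / %ΔP = (3654/10963) / (-33/239.5) = -2.4189…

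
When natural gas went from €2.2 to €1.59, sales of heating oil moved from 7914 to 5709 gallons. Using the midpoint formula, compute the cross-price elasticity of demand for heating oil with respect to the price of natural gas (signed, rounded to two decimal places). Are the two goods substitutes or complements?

%ΔQ_{heating oil} = (5709 − 7914)/avg = -2205/6811.5 = -0.323717…
%ΔP_{natural gas} = (1.59 − 2.2)/avg = -0.61/1.895 = -0.321899…
E_cross = (-2205/6811.5) / (-0.61/1.895) = 1.0056…
E_cross > 0 ⇒ the goods are substitutes.

1.01; substitutes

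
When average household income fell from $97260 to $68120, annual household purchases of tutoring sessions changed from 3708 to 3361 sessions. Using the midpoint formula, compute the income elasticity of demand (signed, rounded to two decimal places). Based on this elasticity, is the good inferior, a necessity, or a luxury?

0.28; necessity

%ΔQ = (3361 − 3708)/[( 3708 + 3361)/2] = -347/3534.5 = -0.098175…
%ΔIncome = (68120 − 97260)/[( 97260 + 68120)/2] = -29140/82690 = -0.352400…
E_income = (-347/3534.5) / (-29140/82690) = 0.2785…
0 < E_income < 1 ⇒ normal good, necessity.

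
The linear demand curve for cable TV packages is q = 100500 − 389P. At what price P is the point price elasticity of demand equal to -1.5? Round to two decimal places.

155.01

Ed = −389P/(100500 − 389P). Set this equal to -1.5:
389P = 1.5·(100500 − 389P) ⇒ 389P(1 + 1.5) = 1.5·100500
P = 1.5·100500 / (389·2.5) = 155.0128…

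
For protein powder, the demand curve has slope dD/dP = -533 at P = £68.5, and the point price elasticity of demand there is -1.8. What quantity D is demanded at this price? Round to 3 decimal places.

Ed = (dD/dP)·(P/D) ⇒ D = (dD/dP)·P/Ed = (-533)·68.5/(-1.8) = 20283.61111…

20283.611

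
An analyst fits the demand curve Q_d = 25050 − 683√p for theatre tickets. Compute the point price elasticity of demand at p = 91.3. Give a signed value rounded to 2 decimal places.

-0.18

dQ_d/dp = −683/(2√p) = -35.7401. At p = 91.3, Q_d = 18523.9.
Ed = (dQ_d/dp)·(p/Q_d) = (-35.7401) × (91.3/18523.9) = -0.1761…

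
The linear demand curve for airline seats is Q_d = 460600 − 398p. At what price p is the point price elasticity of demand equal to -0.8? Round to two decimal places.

Ed = −398p/(460600 − 398p). Set this equal to -0.8:
398p = 0.8·(460600 − 398p) ⇒ 398p(1 + 0.8) = 0.8·460600
p = 0.8·460600 / (398·1.8) = 514.3495…

514.35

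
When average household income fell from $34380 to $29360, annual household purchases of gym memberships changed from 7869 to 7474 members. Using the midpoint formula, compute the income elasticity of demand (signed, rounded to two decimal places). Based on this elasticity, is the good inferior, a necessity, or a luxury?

0.33; necessity

%ΔQ = (7474 − 7869)/[( 7869 + 7474)/2] = -395/7671.5 = -0.051489…
%ΔIncome = (29360 − 34380)/[( 34380 + 29360)/2] = -5020/31870 = -0.157514…
E_income = (-395/7671.5) / (-5020/31870) = 0.3268…
0 < E_income < 1 ⇒ normal good, necessity.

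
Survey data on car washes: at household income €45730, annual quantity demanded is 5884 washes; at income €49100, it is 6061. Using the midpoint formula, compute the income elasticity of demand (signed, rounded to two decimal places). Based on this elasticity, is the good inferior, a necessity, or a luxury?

0.42; necessity

%ΔQ = (6061 − 5884)/[( 5884 + 6061)/2] = 177/5972.5 = 0.029635…
%ΔIncome = (49100 − 45730)/[( 45730 + 49100)/2] = 3370/47415 = 0.071074…
E_income = (177/5972.5) / (3370/47415) = 0.4169…
0 < E_income < 1 ⇒ normal good, necessity.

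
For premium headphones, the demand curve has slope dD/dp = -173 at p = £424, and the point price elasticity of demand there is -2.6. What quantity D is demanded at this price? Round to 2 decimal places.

28212.31

Ed = (dD/dp)·(p/D) ⇒ D = (dD/dp)·p/Ed = (-173)·424/(-2.6) = 28212.3076…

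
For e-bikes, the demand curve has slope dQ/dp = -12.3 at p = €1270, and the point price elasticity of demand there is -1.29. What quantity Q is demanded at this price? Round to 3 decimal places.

12109.302

Ed = (dQ/dp)·(p/Q) ⇒ Q = (dQ/dp)·p/Ed = (-12.3)·1270/(-1.29) = 12109.30232…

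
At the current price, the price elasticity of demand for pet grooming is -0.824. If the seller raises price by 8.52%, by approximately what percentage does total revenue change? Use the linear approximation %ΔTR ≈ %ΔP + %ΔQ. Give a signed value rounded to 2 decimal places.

%ΔQ ≈ Ed × %ΔP = (-0.824) × (+8.52%) = -7.0205%
%ΔTR ≈ %ΔP + %ΔQ = (+8.52%) + (-7.0205%) = +1.4995%

+1.50%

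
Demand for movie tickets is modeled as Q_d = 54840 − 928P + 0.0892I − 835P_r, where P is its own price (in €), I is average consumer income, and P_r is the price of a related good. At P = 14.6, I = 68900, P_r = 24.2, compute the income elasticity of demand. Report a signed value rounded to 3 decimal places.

0.226

At the given values, Q_d = 54840 − 928(14.6) + 0.0892(68900) − 835(24.2) = 27230.08.
∂Q_d/∂I = 0.0892.
E = (0.0892) × (68900/27230.08) = 0.22570…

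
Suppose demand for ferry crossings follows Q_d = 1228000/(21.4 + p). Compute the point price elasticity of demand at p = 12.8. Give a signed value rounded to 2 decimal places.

dQ_d/dp = −1228000/(21.4 + p)² = -1049.9. At p = 12.8, Q_d = 35906.4.
Ed = (dQ_d/dp)·(p/Q_d) = (-1049.9) × (12.8/35906.4) = -0.3742…

-0.37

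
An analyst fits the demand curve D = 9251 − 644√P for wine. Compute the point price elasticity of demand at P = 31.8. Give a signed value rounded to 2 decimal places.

dD/dP = −644/(2√P) = -57.1008. At P = 31.8, D = 5619.39.
Ed = (dD/dP)·(P/D) = (-57.1008) × (31.8/5619.39) = -0.3231…

-0.32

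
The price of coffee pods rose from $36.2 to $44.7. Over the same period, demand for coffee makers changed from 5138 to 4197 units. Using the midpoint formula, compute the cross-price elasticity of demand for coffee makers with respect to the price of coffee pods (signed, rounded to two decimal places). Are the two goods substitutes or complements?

-0.96; complements

%ΔQ_{coffee makers} = (4197 − 5138)/avg = -941/4667.5 = -0.201606…
%ΔP_{coffee pods} = (44.7 − 36.2)/avg = 8.5/40.45 = 0.210135…
E_cross = (-941/4667.5) / (8.5/40.45) = -0.9594…
E_cross < 0 ⇒ the goods are complements.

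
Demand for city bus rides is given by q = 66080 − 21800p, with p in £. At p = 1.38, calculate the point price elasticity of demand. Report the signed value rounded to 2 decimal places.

dq/dp = −21800. At p = 1.38, q = 66080 − 21800(1.38) = 35996.
Ed = (dq/dp)·(p/q) = −21800 × (1.38/35996) = -0.8357…

-0.84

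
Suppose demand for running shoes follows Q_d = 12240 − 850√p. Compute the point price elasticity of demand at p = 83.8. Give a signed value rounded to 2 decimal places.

dQ_d/dp = −850/(2√p) = -46.4266. At p = 83.8, Q_d = 4458.9.
Ed = (dQ_d/dp)·(p/Q_d) = (-46.4266) × (83.8/4458.9) = -0.8725…

-0.87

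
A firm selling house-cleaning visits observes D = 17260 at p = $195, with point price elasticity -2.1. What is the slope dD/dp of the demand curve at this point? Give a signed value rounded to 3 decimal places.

-185.877

Ed = (dD/dp)·(p/D) ⇒ dD/dp = Ed·D/p = (-2.1)·17260/195 = -185.87692…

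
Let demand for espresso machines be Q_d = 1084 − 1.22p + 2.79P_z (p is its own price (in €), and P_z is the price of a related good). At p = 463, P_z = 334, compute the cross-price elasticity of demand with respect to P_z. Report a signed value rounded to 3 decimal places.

0.642

At the given values, Q_d = 1084 − 1.22(463) + 2.79(334) = 1451.
∂Q_d/∂P_z = 2.79.
E = (2.79) × (334/1451) = 0.64221…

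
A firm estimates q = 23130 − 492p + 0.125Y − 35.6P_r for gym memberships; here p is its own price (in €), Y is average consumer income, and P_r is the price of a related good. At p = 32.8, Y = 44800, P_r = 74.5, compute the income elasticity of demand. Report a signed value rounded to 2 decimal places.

0.56

At the given values, q = 23130 − 492(32.8) + 0.125(44800) − 35.6(74.5) = 9940.2.
∂q/∂Y = 0.125.
E = (0.125) × (44800/9940.2) = 0.5633…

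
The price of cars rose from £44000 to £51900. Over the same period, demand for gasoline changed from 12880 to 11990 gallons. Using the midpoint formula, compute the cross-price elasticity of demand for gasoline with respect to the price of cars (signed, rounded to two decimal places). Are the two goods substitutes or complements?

%ΔQ_{gasoline} = (11990 − 12880)/avg = -890/12435 = -0.071572…
%ΔP_{cars} = (51900 − 44000)/avg = 7900/47950 = 0.164754…
E_cross = (-890/12435) / (7900/47950) = -0.4344…
E_cross < 0 ⇒ the goods are complements.

-0.43; complements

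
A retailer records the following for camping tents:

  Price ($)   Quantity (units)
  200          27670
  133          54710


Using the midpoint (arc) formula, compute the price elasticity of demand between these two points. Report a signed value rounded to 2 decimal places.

%ΔQ = (54710 − 27670) / [(27670 + 54710)/2] = 27040/41190 = 0.656470…
%ΔP = (133 − 200) / [(200 + 133)/2] = -67/166.5 = -0.402402…
Arc Ed = %ΔQ / %ΔP = (27040/41190) / (-67/166.5) = -1.6313…

-1.63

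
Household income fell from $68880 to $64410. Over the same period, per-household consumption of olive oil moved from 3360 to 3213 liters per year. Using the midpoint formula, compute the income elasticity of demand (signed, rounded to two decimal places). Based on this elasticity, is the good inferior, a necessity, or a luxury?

0.67; necessity

%ΔQ = (3213 − 3360)/[( 3360 + 3213)/2] = -147/3286.5 = -0.044728…
%ΔIncome = (64410 − 68880)/[( 68880 + 64410)/2] = -4470/66645 = -0.067071…
E_income = (-147/3286.5) / (-4470/66645) = 0.6668…
0 < E_income < 1 ⇒ normal good, necessity.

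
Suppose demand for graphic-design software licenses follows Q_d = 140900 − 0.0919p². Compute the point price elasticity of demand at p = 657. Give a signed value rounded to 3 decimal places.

dQ_d/dp = −2·0.0919·p = -120.7566. At p = 657, Q_d = 101231.4569.
Ed = (dQ_d/dp)·(p/Q_d) = (-120.7566) × (657/101231.4569) = -0.78371…

-0.784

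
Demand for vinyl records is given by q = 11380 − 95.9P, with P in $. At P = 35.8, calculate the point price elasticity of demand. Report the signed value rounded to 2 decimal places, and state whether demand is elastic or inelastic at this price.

-0.43; inelastic

dq/dP = −95.9. At P = 35.8, q = 11380 − 95.9(35.8) = 7946.78.
Ed = (dq/dP)·(P/q) = −95.9 × (35.8/7946.78) = -0.4320…
|Ed| = 0.43 < 1, so demand is inelastic.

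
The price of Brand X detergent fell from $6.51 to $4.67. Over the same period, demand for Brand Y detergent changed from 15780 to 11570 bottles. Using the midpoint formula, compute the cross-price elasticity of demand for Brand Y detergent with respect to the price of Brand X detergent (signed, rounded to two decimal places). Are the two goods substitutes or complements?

%ΔQ_{Brand Y detergent} = (11570 − 15780)/avg = -4210/13675 = -0.307861…
%ΔP_{Brand X detergent} = (4.67 − 6.51)/avg = -1.84/5.59 = -0.329159…
E_cross = (-4210/13675) / (-1.84/5.59) = 0.9352…
E_cross > 0 ⇒ the goods are substitutes.

0.94; substitutes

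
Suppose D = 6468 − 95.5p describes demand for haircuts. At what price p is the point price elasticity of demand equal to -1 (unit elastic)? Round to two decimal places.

Ed = −95.5p/(6468 − 95.5p). Set this equal to -1:
95.5p = 1·(6468 − 95.5p) ⇒ 95.5p(1 + 1) = 1·6468
p = 1·6468 / (95.5·2) = 33.8638…

33.86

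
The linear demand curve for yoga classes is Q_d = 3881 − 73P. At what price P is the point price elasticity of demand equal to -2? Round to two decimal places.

35.44

Ed = −73P/(3881 − 73P). Set this equal to -2:
73P = 2·(3881 − 73P) ⇒ 73P(1 + 2) = 2·3881
P = 2·3881 / (73·3) = 35.4429…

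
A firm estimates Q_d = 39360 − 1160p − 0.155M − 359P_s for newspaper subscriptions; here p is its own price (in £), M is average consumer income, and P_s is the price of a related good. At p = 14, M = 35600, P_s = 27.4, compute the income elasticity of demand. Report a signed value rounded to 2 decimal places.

At the given values, Q_d = 39360 − 1160(14) − 0.155(35600) − 359(27.4) = 7765.4.
∂Q_d/∂M = -0.155.
E = (-0.155) × (35600/7765.4) = -0.7105…

-0.71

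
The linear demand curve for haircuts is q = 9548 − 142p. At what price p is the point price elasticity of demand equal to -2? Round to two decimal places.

44.83

Ed = −142p/(9548 − 142p). Set this equal to -2:
142p = 2·(9548 − 142p) ⇒ 142p(1 + 2) = 2·9548
p = 2·9548 / (142·3) = 44.8262…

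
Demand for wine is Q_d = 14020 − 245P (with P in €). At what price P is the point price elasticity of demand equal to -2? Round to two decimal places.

Ed = −245P/(14020 − 245P). Set this equal to -2:
245P = 2·(14020 − 245P) ⇒ 245P(1 + 2) = 2·14020
P = 2·14020 / (245·3) = 38.1496…

38.15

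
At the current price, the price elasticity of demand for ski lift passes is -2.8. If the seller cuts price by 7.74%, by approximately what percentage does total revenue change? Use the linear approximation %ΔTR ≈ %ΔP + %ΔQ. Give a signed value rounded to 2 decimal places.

+13.93%

%ΔQ ≈ Ed × %ΔP = (-2.8) × (-7.74%) = +21.6720%
%ΔTR ≈ %ΔP + %ΔQ = (-7.74%) + (+21.6720%) = +13.9320%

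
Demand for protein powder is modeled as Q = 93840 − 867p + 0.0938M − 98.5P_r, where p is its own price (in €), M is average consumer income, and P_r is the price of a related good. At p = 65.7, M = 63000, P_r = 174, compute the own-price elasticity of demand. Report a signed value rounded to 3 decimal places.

At the given values, Q = 93840 − 867(65.7) + 0.0938(63000) − 98.5(174) = 25648.5.
∂Q/∂p = −867.
E = (-867) × (65.7/25648.5) = -2.22086…

-2.221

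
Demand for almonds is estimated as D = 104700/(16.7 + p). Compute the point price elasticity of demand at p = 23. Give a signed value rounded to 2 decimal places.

dD/dp = −104700/(16.7 + p)² = -66.4302. At p = 23, D = 2637.28.
Ed = (dD/dp)·(p/D) = (-66.4302) × (23/2637.28) = -0.5793…

-0.58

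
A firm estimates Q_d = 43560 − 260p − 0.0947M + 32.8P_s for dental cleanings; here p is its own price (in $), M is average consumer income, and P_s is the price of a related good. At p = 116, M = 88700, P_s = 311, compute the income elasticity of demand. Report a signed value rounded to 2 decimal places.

At the given values, Q_d = 43560 − 260(116) − 0.0947(88700) + 32.8(311) = 15200.91.
∂Q_d/∂M = -0.0947.
E = (-0.0947) × (88700/15200.91) = -0.5525…

-0.55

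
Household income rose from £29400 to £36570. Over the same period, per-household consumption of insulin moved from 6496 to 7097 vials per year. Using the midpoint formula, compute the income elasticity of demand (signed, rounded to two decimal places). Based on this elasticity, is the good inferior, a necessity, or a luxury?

%ΔQ = (7097 − 6496)/[( 6496 + 7097)/2] = 601/6796.5 = 0.088427…
%ΔIncome = (36570 − 29400)/[( 29400 + 36570)/2] = 7170/32985 = 0.217371…
E_income = (601/6796.5) / (7170/32985) = 0.4068…
0 < E_income < 1 ⇒ normal good, necessity.

0.41; necessity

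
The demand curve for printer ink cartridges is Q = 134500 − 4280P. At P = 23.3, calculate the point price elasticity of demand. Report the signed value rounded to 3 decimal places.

-2.868

dQ/dP = −4280. At P = 23.3, Q = 134500 − 4280(23.3) = 34776.
Ed = (dQ/dP)·(P/Q) = −4280 × (23.3/34776) = -2.86760…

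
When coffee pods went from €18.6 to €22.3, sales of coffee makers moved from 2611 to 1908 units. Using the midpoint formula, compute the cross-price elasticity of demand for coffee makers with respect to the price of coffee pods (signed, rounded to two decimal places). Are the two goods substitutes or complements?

-1.72; complements

%ΔQ_{coffee makers} = (1908 − 2611)/avg = -703/2259.5 = -0.311130…
%ΔP_{coffee pods} = (22.3 − 18.6)/avg = 3.7/20.45 = 0.180929…
E_cross = (-703/2259.5) / (3.7/20.45) = -1.7196…
E_cross < 0 ⇒ the goods are complements.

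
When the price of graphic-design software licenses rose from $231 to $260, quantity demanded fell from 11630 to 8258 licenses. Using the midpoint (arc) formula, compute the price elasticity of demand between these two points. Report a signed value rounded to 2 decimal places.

%ΔQ = (8258 − 11630) / [(11630 + 8258)/2] = -3372/9944 = -0.339098…
%ΔP = (260 − 231) / [(231 + 260)/2] = 29/245.5 = 0.118126…
Arc Ed = %ΔQ / %ΔP = (-3372/9944) / (29/245.5) = -2.8706…

-2.87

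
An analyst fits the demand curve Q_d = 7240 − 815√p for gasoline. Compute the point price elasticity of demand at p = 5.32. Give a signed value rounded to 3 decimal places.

-0.175

dQ_d/dp = −815/(2√p) = -176.674. At p = 5.32, Q_d = 5360.19.
Ed = (dQ_d/dp)·(p/Q_d) = (-176.674) × (5.32/5360.19) = -0.17534…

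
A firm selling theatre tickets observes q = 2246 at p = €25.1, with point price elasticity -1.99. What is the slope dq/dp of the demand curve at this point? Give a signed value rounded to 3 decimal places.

Ed = (dq/dp)·(p/q) ⇒ dq/dp = Ed·q/p = (-1.99)·2246/25.1 = -178.06932…

-178.069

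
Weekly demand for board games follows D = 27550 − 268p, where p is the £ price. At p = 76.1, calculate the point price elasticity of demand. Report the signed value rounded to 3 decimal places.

-2.850

dD/dp = −268. At p = 76.1, D = 27550 − 268(76.1) = 7155.2.
Ed = (dD/dp)·(p/D) = −268 × (76.1/7155.2) = -2.85034…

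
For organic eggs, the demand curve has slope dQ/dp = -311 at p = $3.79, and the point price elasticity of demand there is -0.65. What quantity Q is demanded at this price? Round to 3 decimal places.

Ed = (dQ/dp)·(p/Q) ⇒ Q = (dQ/dp)·p/Ed = (-311)·3.79/(-0.65) = 1813.36923…

1813.369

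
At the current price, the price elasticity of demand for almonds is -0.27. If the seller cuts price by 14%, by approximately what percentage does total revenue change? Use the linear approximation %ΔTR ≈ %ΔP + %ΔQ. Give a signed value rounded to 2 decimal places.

-10.22%

%ΔQ ≈ Ed × %ΔP = (-0.27) × (-14%) = +3.7800%
%ΔTR ≈ %ΔP + %ΔQ = (-14%) + (+3.7800%) = -10.2200%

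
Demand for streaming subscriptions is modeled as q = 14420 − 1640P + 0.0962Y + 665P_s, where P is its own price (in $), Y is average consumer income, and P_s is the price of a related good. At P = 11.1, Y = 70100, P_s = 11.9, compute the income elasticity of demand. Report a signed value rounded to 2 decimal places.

At the given values, q = 14420 − 1640(11.1) + 0.0962(70100) + 665(11.9) = 10873.12.
∂q/∂Y = 0.0962.
E = (0.0962) × (70100/10873.12) = 0.6202…

0.62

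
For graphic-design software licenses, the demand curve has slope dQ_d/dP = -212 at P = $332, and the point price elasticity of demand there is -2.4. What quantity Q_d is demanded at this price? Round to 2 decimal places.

Ed = (dQ_d/dP)·(P/Q_d) ⇒ Q_d = (dQ_d/dP)·P/Ed = (-212)·332/(-2.4) = 29326.6666…

29326.67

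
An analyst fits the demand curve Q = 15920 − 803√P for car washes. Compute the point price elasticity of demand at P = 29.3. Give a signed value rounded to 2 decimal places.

-0.19

dQ/dP = −803/(2√P) = -74.174. At P = 29.3, Q = 11573.4.
Ed = (dQ/dP)·(P/Q) = (-74.174) × (29.3/11573.4) = -0.1877…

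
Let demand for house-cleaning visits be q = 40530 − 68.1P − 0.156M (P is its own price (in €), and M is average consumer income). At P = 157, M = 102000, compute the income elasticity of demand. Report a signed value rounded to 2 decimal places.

At the given values, q = 40530 − 68.1(157) − 0.156(102000) = 13926.3.
∂q/∂M = -0.156.
E = (-0.156) × (102000/13926.3) = -1.1425…

-1.14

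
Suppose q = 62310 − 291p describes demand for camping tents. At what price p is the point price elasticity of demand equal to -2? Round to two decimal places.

Ed = −291p/(62310 − 291p). Set this equal to -2:
291p = 2·(62310 − 291p) ⇒ 291p(1 + 2) = 2·62310
p = 2·62310 / (291·3) = 142.7491…

142.75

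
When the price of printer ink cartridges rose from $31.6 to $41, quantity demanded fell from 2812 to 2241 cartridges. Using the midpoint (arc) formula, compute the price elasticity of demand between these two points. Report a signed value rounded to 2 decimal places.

%ΔQ = (2241 − 2812) / [(2812 + 2241)/2] = -571/2526.5 = -0.226004…
%ΔP = (41 − 31.6) / [(31.6 + 41)/2] = 9.4/36.3 = 0.258953…
Arc Ed = %ΔQ / %ΔP = (-571/2526.5) / (9.4/36.3) = -0.8727…

-0.87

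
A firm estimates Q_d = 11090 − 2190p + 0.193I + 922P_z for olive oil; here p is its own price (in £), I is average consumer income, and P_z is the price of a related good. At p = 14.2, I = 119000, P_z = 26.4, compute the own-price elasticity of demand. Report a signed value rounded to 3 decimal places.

-1.139

At the given values, Q_d = 11090 − 2190(14.2) + 0.193(119000) + 922(26.4) = 27299.8.
∂Q_d/∂p = −2190.
E = (-2190) × (14.2/27299.8) = -1.13912…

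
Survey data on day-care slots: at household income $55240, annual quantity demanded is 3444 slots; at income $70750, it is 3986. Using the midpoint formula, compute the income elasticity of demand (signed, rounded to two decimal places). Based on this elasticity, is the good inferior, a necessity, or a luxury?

0.59; necessity

%ΔQ = (3986 − 3444)/[( 3444 + 3986)/2] = 542/3715 = 0.145895…
%ΔIncome = (70750 − 55240)/[( 55240 + 70750)/2] = 15510/62995 = 0.246210…
E_income = (542/3715) / (15510/62995) = 0.5925…
0 < E_income < 1 ⇒ normal good, necessity.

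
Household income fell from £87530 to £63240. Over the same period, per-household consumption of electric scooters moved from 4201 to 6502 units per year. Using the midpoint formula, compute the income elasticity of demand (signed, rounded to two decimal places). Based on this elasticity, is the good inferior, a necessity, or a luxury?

%ΔQ = (6502 − 4201)/[( 4201 + 6502)/2] = 2301/5351.5 = 0.429972…
%ΔIncome = (63240 − 87530)/[( 87530 + 63240)/2] = -24290/75385 = -0.322212…
E_income = (2301/5351.5) / (-24290/75385) = -1.3344…
E_income < 0 ⇒ inferior good.

-1.33; inferior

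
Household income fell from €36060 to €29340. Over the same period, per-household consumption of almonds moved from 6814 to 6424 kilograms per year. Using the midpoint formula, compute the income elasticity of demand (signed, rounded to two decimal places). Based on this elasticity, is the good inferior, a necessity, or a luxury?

0.29; necessity

%ΔQ = (6424 − 6814)/[( 6814 + 6424)/2] = -390/6619 = -0.058921…
%ΔIncome = (29340 − 36060)/[( 36060 + 29340)/2] = -6720/32700 = -0.205504…
E_income = (-390/6619) / (-6720/32700) = 0.2867…
0 < E_income < 1 ⇒ normal good, necessity.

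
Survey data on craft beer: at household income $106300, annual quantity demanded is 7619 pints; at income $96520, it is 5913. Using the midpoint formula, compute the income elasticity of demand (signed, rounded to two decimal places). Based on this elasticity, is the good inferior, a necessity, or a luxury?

%ΔQ = (5913 − 7619)/[( 7619 + 5913)/2] = -1706/6766 = -0.252143…
%ΔIncome = (96520 − 106300)/[( 106300 + 96520)/2] = -9780/101410 = -0.096440…
E_income = (-1706/6766) / (-9780/101410) = 2.6145…
E_income > 1 ⇒ normal good, luxury.

2.61; luxury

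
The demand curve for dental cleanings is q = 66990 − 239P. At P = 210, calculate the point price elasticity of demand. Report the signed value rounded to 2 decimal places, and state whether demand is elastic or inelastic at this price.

-2.99; elastic

dq/dP = −239. At P = 210, q = 66990 − 239(210) = 16800.
Ed = (dq/dP)·(P/q) = −239 × (210/16800) = -2.9875
|Ed| = 2.99 > 1, so demand is elastic.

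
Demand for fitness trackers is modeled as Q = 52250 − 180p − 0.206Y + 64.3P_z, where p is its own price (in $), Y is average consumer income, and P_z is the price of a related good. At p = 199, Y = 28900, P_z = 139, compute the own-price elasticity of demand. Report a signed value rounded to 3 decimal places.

At the given values, Q = 52250 − 180(199) − 0.206(28900) + 64.3(139) = 19414.3.
∂Q/∂p = −180.
E = (-180) × (199/19414.3) = -1.84503…

-1.845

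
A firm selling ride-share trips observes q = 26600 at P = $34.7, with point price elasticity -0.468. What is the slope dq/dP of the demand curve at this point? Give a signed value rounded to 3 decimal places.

-358.755

Ed = (dq/dP)·(P/q) ⇒ dq/dP = Ed·q/P = (-0.468)·26600/34.7 = -358.75504…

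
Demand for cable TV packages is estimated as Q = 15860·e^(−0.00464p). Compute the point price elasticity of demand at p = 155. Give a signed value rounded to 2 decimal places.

dQ/dp = −0.00464·Q = -35.849. At p = 155, Q = 7726.07.
Ed = (dQ/dp)·(p/Q) = (-35.849) × (155/7726.07) = -0.7192

-0.72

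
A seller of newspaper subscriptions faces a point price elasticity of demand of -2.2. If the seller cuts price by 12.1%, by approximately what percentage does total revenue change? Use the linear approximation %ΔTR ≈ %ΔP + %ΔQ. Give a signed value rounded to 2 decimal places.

%ΔQ ≈ Ed × %ΔP = (-2.2) × (-12.1%) = +26.6200%
%ΔTR ≈ %ΔP + %ΔQ = (-12.1%) + (+26.6200%) = +14.5200%

+14.52%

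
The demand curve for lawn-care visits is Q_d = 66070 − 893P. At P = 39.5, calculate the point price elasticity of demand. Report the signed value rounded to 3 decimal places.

dQ_d/dP = −893. At P = 39.5, Q_d = 66070 − 893(39.5) = 30796.5.
Ed = (dQ_d/dP)·(P/Q_d) = −893 × (39.5/30796.5) = -1.14537…

-1.145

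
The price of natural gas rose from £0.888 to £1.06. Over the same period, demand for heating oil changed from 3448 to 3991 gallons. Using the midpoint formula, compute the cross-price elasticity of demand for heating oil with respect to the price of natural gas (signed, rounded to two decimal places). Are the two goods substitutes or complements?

0.83; substitutes

%ΔQ_{heating oil} = (3991 − 3448)/avg = 543/3719.5 = 0.145987…
%ΔP_{natural gas} = (1.06 − 0.888)/avg = 0.172/0.974 = 0.176591…
E_cross = (543/3719.5) / (0.172/0.974) = 0.8266…
E_cross > 0 ⇒ the goods are substitutes.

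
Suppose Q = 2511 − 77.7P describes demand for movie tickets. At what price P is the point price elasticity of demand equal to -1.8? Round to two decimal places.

20.77

Ed = −77.7P/(2511 − 77.7P). Set this equal to -1.8:
77.7P = 1.8·(2511 − 77.7P) ⇒ 77.7P(1 + 1.8) = 1.8·2511
P = 1.8·2511 / (77.7·2.8) = 20.7749…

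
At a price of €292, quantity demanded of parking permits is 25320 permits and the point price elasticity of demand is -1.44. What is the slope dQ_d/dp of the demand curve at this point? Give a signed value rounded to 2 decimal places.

Ed = (dQ_d/dp)·(p/Q_d) ⇒ dQ_d/dp = Ed·Q_d/p = (-1.44)·25320/292 = -124.8657…

-124.87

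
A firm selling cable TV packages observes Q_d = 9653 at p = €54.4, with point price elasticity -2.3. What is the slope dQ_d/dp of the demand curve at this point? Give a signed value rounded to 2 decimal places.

Ed = (dQ_d/dp)·(p/Q_d) ⇒ dQ_d/dp = Ed·Q_d/p = (-2.3)·9653/54.4 = -408.1231…

-408.12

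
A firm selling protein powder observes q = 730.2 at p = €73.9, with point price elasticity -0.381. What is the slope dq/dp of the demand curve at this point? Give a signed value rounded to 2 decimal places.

Ed = (dq/dp)·(p/q) ⇒ dq/dp = Ed·q/p = (-0.381)·730.2/73.9 = -3.7646…

-3.76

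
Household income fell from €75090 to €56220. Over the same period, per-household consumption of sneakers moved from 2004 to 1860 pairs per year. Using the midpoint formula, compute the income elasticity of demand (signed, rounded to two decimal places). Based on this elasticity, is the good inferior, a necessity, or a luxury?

%ΔQ = (1860 − 2004)/[( 2004 + 1860)/2] = -144/1932 = -0.074534…
%ΔIncome = (56220 − 75090)/[( 75090 + 56220)/2] = -18870/65655 = -0.287411…
E_income = (-144/1932) / (-18870/65655) = 0.2593…
0 < E_income < 1 ⇒ normal good, necessity.

0.26; necessity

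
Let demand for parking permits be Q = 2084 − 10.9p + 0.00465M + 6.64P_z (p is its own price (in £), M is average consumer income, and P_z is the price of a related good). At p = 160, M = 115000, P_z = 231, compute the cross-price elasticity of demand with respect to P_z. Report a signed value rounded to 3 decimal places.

At the given values, Q = 2084 − 10.9(160) + 0.00465(115000) + 6.64(231) = 2408.59.
∂Q/∂P_z = 6.64.
E = (6.64) × (231/2408.59) = 0.63682…

0.637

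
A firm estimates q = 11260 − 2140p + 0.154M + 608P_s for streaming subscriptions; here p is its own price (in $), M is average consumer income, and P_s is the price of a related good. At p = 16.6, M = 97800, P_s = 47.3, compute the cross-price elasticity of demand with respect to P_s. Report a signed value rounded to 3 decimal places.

At the given values, q = 11260 − 2140(16.6) + 0.154(97800) + 608(47.3) = 19555.6.
∂q/∂P_s = 608.
E = (608) × (47.3/19555.6) = 1.47059…

1.471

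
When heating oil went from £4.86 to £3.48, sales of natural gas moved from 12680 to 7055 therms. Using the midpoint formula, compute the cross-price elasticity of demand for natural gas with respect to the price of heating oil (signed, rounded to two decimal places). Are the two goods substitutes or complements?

1.72; substitutes

%ΔQ_{natural gas} = (7055 − 12680)/avg = -5625/9867.5 = -0.570053…
%ΔP_{heating oil} = (3.48 − 4.86)/avg = -1.38/4.17 = -0.330935…
E_cross = (-5625/9867.5) / (-1.38/4.17) = 1.7225…
E_cross > 0 ⇒ the goods are substitutes.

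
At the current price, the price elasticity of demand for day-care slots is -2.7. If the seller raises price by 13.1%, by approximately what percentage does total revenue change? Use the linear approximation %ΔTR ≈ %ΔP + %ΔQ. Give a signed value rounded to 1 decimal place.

-22.3%

%ΔQ ≈ Ed × %ΔP = (-2.7) × (+13.1%) = -35.3700%
%ΔTR ≈ %ΔP + %ΔQ = (+13.1%) + (-35.3700%) = -22.2700%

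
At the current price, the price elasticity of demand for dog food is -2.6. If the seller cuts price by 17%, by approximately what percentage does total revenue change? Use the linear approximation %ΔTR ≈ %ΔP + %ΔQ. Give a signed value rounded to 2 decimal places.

%ΔQ ≈ Ed × %ΔP = (-2.6) × (-17%) = +44.2000%
%ΔTR ≈ %ΔP + %ΔQ = (-17%) + (+44.2000%) = +27.2000%

+27.20%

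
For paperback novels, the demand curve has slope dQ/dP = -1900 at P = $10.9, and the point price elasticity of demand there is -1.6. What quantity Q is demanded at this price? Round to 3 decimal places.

12943.750

Ed = (dQ/dP)·(P/Q) ⇒ Q = (dQ/dP)·P/Ed = (-1900)·10.9/(-1.6) = 12943.75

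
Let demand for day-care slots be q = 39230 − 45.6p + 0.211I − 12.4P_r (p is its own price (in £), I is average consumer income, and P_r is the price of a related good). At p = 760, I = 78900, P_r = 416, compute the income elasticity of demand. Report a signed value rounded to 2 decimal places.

1.04

At the given values, q = 39230 − 45.6(760) + 0.211(78900) − 12.4(416) = 16063.5.
∂q/∂I = 0.211.
E = (0.211) × (78900/16063.5) = 1.0363…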